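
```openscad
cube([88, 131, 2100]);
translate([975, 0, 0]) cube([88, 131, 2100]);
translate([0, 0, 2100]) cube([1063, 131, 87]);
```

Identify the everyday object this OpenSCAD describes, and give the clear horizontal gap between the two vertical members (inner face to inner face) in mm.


A door frame. The clear opening width is 887 mm.

Two 2100 mm tall posts with a header on top — a door frame. The left jamb is 88 mm wide at x = 0; the right jamb starts at x = 975. The clear opening is 975 − 88 = 887 mm.


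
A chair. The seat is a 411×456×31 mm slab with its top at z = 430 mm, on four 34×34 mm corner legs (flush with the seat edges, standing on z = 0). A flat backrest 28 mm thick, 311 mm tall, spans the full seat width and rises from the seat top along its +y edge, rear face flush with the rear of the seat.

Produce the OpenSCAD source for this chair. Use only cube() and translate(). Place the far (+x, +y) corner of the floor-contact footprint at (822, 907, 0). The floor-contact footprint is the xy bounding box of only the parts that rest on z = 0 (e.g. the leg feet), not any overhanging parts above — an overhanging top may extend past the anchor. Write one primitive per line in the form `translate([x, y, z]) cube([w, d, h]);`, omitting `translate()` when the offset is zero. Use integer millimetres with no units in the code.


translate([411, 451, 399]) cube([411, 456, 31]);
translate([411, 451, 0]) cube([34, 34, 399]);
translate([788, 451, 0]) cube([34, 34, 399]);
translate([411, 873, 0]) cube([34, 34, 399]);
translate([788, 873, 0]) cube([34, 34, 399]);
translate([411, 879, 430]) cube([411, 28, 311]);


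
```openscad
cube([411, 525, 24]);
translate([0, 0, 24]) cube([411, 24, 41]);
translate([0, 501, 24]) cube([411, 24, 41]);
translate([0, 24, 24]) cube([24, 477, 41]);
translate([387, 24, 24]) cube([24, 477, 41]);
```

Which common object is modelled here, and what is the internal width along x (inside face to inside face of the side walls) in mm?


An open box. The internal width is 363 mm.

A 411×525 base slab with four walls standing on it — an open box. The base is 411 mm wide and the walls are 24 mm thick, so the internal width is 411 − 2 × 24 = 363 mm.


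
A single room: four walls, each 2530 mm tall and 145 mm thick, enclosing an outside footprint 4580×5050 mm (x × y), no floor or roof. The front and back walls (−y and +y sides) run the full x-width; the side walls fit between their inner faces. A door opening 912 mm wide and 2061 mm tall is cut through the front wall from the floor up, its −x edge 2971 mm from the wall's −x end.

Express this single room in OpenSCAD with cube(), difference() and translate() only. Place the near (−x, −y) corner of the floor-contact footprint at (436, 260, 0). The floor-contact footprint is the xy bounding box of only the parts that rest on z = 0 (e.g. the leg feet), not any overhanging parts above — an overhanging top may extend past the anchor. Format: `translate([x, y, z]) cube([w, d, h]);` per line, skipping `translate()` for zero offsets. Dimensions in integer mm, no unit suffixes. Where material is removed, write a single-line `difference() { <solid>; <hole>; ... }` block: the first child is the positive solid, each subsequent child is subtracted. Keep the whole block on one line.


difference() { translate([436, 260, 0]) cube([4580, 145, 2530]); translate([3407, 260, 0]) cube([912, 145, 2061]); }
translate([436, 5165, 0]) cube([4580, 145, 2530]);
translate([436, 405, 0]) cube([145, 4760, 2530]);
translate([4871, 405, 0]) cube([145, 4760, 2530]);


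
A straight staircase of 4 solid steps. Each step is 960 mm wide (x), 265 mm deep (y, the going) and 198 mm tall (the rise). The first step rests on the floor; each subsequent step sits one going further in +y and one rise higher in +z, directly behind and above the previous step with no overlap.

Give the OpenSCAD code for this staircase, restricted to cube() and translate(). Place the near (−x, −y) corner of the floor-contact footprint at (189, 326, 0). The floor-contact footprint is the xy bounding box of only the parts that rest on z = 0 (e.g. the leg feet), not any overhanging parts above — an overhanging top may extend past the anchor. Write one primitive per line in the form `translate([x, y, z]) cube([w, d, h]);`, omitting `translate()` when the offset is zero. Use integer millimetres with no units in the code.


translate([189, 326, 0]) cube([960, 265, 198]);
translate([189, 591, 198]) cube([960, 265, 198]);
translate([189, 856, 396]) cube([960, 265, 198]);
translate([189, 1121, 594]) cube([960, 265, 198]);


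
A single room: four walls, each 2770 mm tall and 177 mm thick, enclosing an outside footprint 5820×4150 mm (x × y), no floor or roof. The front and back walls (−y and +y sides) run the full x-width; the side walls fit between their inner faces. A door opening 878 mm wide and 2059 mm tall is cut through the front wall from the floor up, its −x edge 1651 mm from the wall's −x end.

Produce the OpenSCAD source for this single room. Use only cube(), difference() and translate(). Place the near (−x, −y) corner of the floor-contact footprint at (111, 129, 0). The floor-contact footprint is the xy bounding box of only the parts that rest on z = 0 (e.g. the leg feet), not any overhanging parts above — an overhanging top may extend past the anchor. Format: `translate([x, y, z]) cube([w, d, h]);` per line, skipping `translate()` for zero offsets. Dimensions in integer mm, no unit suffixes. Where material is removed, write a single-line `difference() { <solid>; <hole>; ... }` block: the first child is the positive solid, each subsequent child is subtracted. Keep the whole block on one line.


difference() { translate([111, 129, 0]) cube([5820, 177, 2770]); translate([1762, 129, 0]) cube([878, 177, 2059]); }
translate([111, 4102, 0]) cube([5820, 177, 2770]);
translate([111, 306, 0]) cube([177, 3796, 2770]);
translate([5754, 306, 0]) cube([177, 3796, 2770]);


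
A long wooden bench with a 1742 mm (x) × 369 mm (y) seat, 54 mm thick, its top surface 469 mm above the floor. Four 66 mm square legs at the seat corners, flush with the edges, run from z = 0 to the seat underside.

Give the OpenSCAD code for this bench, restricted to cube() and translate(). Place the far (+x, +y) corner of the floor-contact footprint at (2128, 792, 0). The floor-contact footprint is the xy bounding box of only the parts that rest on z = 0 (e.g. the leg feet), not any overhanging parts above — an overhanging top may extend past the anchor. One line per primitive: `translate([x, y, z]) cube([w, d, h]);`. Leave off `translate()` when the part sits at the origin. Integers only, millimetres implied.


translate([386, 423, 415]) cube([1742, 369, 54]);
translate([386, 423, 0]) cube([66, 66, 415]);
translate([386, 726, 0]) cube([66, 66, 415]);
translate([2062, 423, 0]) cube([66, 66, 415]);
translate([2062, 726, 0]) cube([66, 66, 415]);


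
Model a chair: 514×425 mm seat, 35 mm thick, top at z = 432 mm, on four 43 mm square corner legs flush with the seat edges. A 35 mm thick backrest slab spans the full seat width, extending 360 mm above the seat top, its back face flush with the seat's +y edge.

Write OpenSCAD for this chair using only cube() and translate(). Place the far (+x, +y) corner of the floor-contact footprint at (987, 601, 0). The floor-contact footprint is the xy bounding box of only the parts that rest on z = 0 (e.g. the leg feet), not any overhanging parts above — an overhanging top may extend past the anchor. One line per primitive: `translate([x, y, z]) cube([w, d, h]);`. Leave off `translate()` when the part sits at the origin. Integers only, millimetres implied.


// leg_h = 432 - 35 = 397
translate([473, 176, 397]) cube([514, 425, 35]);
translate([473, 176, 0]) cube([43, 43, 397]);
translate([944, 176, 0]) cube([43, 43, 397]);
translate([473, 558, 0]) cube([43, 43, 397]);
translate([944, 558, 0]) cube([43, 43, 397]);
translate([473, 566, 432]) cube([514, 35, 360]);


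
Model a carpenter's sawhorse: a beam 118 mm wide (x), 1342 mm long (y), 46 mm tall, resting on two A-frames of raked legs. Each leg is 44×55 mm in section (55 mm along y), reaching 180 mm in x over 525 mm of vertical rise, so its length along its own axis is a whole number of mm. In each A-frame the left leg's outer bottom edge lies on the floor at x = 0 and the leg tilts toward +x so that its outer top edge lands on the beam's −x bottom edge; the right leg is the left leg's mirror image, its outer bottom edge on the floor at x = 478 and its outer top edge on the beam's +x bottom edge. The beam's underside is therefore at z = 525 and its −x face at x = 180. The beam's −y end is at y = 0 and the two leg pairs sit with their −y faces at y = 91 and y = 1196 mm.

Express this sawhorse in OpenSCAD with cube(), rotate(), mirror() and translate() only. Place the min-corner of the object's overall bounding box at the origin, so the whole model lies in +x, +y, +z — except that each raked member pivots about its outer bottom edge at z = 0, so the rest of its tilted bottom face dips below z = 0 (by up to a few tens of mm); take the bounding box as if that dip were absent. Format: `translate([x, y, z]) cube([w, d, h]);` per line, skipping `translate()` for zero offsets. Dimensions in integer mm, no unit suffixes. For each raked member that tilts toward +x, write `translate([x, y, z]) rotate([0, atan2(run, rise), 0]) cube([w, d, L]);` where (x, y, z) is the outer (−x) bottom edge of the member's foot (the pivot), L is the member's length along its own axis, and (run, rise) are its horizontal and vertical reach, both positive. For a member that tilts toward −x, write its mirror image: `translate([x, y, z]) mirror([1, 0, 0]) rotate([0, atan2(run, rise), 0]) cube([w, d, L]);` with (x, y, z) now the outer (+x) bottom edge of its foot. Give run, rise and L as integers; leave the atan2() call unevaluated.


translate([180, 0, 525]) cube([118, 1342, 46]);
translate([0, 91, 0]) rotate([0, atan2(180, 525), 0]) cube([44, 55, 555]);
translate([478, 91, 0]) mirror([1, 0, 0]) rotate([0, atan2(180, 525), 0]) cube([44, 55, 555]);
translate([0, 1196, 0]) rotate([0, atan2(180, 525), 0]) cube([44, 55, 555]);
translate([478, 1196, 0]) mirror([1, 0, 0]) rotate([0, atan2(180, 525), 0]) cube([44, 55, 555]);


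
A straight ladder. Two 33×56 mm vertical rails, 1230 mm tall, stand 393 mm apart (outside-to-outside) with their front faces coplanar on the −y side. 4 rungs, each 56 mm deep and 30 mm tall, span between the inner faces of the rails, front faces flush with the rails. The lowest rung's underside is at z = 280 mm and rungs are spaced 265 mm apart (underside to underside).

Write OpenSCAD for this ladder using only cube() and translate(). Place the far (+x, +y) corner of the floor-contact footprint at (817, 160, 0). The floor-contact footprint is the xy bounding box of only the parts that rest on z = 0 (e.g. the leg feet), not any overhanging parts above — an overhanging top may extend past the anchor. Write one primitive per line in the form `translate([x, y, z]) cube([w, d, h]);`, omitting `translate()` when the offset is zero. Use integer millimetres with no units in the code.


translate([424, 104, 0]) cube([33, 56, 1230]);
translate([784, 104, 0]) cube([33, 56, 1230]);
translate([457, 104, 280]) cube([327, 56, 30]);
translate([457, 104, 545]) cube([327, 56, 30]);
translate([457, 104, 810]) cube([327, 56, 30]);
translate([457, 104, 1075]) cube([327, 56, 30]);


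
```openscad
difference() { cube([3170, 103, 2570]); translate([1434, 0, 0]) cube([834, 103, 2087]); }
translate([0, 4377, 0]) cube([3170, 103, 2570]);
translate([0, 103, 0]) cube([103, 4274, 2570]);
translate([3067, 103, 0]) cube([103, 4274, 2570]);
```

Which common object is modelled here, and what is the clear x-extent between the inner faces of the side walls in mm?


A single room. The interior width is 2964 mm.

Four walls enclosing a rectangle with a door in the front wall — a room. Outside width 3170 minus two 103 mm walls gives 2964 mm.


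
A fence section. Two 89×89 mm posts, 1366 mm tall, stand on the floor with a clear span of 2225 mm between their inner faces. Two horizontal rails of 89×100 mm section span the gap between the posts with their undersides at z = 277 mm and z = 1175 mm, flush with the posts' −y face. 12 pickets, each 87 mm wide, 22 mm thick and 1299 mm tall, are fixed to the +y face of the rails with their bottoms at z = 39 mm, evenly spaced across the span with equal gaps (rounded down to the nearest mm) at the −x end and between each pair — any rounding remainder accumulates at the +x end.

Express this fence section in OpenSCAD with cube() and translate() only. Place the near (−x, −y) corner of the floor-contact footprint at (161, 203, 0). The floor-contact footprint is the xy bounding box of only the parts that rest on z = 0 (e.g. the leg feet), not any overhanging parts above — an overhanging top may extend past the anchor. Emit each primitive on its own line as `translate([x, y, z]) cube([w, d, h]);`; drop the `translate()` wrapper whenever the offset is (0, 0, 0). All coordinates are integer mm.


translate([161, 203, 0]) cube([89, 89, 1366]);
translate([2475, 203, 0]) cube([89, 89, 1366]);
translate([250, 203, 277]) cube([2225, 89, 100]);
translate([250, 203, 1175]) cube([2225, 89, 100]);
translate([340, 292, 39]) cube([87, 22, 1299]);
translate([517, 292, 39]) cube([87, 22, 1299]);
translate([694, 292, 39]) cube([87, 22, 1299]);
translate([871, 292, 39]) cube([87, 22, 1299]);
translate([1048, 292, 39]) cube([87, 22, 1299]);
translate([1225, 292, 39]) cube([87, 22, 1299]);
translate([1402, 292, 39]) cube([87, 22, 1299]);
translate([1579, 292, 39]) cube([87, 22, 1299]);
translate([1756, 292, 39]) cube([87, 22, 1299]);
translate([1933, 292, 39]) cube([87, 22, 1299]);
translate([2110, 292, 39]) cube([87, 22, 1299]);
translate([2287, 292, 39]) cube([87, 22, 1299]);


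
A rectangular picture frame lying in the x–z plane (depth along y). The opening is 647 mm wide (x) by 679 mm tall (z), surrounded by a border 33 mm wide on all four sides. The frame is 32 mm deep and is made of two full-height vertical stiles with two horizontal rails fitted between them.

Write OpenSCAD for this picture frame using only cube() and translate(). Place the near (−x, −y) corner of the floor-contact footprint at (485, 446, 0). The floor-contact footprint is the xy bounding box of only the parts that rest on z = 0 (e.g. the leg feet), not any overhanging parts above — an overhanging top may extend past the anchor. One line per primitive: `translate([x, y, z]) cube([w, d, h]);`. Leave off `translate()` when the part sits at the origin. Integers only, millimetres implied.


translate([485, 446, 0]) cube([33, 32, 745]);
translate([1165, 446, 0]) cube([33, 32, 745]);
translate([518, 446, 0]) cube([647, 32, 33]);
translate([518, 446, 712]) cube([647, 32, 33]);


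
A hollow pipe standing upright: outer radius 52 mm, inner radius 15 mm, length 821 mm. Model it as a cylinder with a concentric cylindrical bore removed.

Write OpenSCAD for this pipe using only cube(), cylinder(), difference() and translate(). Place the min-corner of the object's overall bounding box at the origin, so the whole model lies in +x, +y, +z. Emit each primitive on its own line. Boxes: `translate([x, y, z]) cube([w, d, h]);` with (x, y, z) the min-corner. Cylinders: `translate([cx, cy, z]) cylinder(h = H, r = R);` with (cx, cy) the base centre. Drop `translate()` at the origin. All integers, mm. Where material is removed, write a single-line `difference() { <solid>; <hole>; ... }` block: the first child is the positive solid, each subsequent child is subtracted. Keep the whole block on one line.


difference() { translate([52, 52, 0]) cylinder(h = 821, r = 52); translate([52, 52, 0]) cylinder(h = 821, r = 15); }


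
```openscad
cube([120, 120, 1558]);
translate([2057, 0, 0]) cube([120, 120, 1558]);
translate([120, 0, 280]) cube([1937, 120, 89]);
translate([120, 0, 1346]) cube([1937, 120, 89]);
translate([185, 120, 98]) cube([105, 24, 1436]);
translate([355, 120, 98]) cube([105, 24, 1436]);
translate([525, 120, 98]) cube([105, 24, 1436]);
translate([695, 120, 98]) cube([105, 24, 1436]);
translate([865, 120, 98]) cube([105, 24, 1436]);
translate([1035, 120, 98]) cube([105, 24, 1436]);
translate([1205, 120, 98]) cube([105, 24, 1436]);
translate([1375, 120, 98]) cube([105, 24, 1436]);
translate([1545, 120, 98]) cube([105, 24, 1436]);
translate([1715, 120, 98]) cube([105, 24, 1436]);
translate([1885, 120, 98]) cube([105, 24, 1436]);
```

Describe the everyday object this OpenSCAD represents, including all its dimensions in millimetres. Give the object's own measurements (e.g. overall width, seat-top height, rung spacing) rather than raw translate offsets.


A fence section. Two 120×120 mm posts, 1558 mm tall, stand on the floor with a clear span of 1937 mm between their inner faces. Two horizontal rails of 120×89 mm section span the gap between the posts with their undersides at z = 280 mm and z = 1346 mm, flush with the posts' −y face. 11 pickets, each 105 mm wide, 24 mm thick and 1436 mm tall, are fixed to the +y face of the rails with their bottoms at z = 98 mm, spaced across the span with a 65 mm gap after the −x post and between neighbouring pickets, with 67 mm left before the +x post.


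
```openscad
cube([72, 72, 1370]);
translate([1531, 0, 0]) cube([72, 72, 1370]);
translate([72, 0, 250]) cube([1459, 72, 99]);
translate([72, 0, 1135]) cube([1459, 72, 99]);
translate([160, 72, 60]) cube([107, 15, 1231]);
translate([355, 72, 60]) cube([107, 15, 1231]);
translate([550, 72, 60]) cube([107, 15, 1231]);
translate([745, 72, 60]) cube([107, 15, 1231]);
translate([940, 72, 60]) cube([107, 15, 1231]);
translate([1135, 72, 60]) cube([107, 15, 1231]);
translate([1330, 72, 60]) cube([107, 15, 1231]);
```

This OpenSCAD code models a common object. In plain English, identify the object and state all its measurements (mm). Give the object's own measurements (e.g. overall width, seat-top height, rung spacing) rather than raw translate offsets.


A fence section. Two 72×72 mm posts, 1370 mm tall, stand on the floor with a clear span of 1459 mm between their inner faces. Two horizontal rails of 72×99 mm section span the gap between the posts with their undersides at z = 250 mm and z = 1135 mm, flush with the posts' −y face. 7 pickets, each 107 mm wide, 15 mm thick and 1231 mm tall, are fixed to the +y face of the rails with their bottoms at z = 60 mm, spaced across the span with a 88 mm gap after the −x post and between neighbouring pickets, with 94 mm left before the +x post.


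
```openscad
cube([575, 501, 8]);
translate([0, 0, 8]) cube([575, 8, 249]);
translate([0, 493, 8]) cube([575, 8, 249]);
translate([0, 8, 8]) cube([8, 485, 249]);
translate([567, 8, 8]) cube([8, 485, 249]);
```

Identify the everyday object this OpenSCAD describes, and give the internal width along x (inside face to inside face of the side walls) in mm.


An open box. The internal width is 559 mm.

A 575×501 base slab with four walls standing on it — an open box. The base is 575 mm wide and the walls are 8 mm thick, so the internal width is 575 − 2 × 8 = 559 mm.


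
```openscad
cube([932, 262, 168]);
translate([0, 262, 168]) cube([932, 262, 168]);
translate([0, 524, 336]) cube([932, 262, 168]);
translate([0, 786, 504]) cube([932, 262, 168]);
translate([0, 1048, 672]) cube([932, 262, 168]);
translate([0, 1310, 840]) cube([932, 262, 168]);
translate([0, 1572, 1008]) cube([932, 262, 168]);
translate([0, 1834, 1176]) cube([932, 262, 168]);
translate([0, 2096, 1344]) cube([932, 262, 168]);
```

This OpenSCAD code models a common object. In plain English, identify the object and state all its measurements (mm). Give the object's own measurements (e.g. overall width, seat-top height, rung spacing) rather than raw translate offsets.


A straight staircase of 9 solid steps. Each step is 932 mm wide (x), 262 mm deep (y, the going) and 168 mm tall (the rise). The first step rests on the floor; each subsequent step sits one going further in +y and one rise higher in +z, directly behind and above the previous step with no overlap.


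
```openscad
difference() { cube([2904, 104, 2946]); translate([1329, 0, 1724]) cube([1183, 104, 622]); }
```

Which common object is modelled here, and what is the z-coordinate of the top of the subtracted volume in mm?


A wall with a window opening. The window head height is 2346 mm.

A wall with a rectangular opening subtracted — a window. Sill at z = 1724, opening 622 mm tall, so the head is at 1724 + 622 = 2346 mm.


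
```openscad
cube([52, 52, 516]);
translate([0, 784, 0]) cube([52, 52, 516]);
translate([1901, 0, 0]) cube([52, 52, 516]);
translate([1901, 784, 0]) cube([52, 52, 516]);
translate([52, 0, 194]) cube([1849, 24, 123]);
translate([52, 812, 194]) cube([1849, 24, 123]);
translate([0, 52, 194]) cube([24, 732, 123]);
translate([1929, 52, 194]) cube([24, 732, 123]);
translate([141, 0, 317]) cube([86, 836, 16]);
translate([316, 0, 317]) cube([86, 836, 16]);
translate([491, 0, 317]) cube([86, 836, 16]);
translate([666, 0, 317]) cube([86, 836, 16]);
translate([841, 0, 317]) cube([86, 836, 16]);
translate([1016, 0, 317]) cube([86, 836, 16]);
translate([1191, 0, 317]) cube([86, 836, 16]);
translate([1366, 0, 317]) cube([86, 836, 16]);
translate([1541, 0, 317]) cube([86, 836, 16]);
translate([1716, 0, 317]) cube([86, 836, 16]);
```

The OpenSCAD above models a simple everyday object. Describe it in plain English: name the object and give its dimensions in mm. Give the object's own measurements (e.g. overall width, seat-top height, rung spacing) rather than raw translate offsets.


A bed frame 1953 mm long (x) by 836 mm wide (y). Four 52×52 mm corner posts, 516 mm tall, at the corners of the footprint. Four rails of 24 mm thickness and 123 mm height run between adjacent posts with their undersides at z = 194 mm, their outer faces flush with the outside of the frame (the two x-running rails run between the posts' inner faces; the two y-running rails run between the posts' inner faces). 10 slats, each 86 mm wide (x) and 16 mm thick, lie across the top of the two x-running rails, running the full 836 mm width of the frame in y; along x they sit between the end posts with a 89 mm gap after the −x posts and between neighbouring slats, leaving 99 mm before the +x posts.


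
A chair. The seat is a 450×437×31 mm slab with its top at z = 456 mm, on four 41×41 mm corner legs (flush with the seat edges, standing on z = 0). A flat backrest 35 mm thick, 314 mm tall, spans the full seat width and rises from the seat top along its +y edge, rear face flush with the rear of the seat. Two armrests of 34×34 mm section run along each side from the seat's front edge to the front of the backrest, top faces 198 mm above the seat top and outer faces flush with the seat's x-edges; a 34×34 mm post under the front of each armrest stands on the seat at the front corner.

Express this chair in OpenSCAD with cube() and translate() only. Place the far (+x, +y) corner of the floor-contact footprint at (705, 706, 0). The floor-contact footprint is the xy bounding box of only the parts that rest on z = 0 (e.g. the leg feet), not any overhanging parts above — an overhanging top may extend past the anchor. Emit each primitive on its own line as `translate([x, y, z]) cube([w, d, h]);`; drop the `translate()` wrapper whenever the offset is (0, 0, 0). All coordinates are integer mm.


translate([255, 269, 425]) cube([450, 437, 31]);
translate([255, 269, 0]) cube([41, 41, 425]);
translate([664, 269, 0]) cube([41, 41, 425]);
translate([255, 665, 0]) cube([41, 41, 425]);
translate([664, 665, 0]) cube([41, 41, 425]);
translate([255, 671, 456]) cube([450, 35, 314]);
translate([255, 269, 620]) cube([34, 402, 34]);
translate([671, 269, 620]) cube([34, 402, 34]);
translate([255, 269, 456]) cube([34, 34, 164]);
translate([671, 269, 456]) cube([34, 34, 164]);


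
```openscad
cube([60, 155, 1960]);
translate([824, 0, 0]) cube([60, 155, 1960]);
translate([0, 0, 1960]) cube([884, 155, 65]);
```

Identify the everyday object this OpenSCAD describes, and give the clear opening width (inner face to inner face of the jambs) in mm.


A door frame. The clear opening width is 764 mm.

Two 1960 mm tall posts with a header on top — a door frame. The left jamb is 60 mm wide at x = 0; the right jamb starts at x = 824. The clear opening is 824 − 60 = 764 mm.


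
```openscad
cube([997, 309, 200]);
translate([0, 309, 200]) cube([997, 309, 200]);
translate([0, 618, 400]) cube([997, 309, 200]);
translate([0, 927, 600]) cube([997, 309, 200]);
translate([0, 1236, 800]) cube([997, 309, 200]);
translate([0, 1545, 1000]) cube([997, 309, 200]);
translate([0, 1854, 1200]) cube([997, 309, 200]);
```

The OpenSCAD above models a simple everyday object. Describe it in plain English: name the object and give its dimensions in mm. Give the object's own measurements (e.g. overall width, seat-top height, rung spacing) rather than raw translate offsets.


A straight staircase of 7 solid steps. Each step is 997 mm wide (x), 309 mm deep (y, the going) and 200 mm tall (the rise). The first step rests on the floor; each subsequent step sits one going further in +y and one rise higher in +z, directly behind and above the previous step with no overlap.


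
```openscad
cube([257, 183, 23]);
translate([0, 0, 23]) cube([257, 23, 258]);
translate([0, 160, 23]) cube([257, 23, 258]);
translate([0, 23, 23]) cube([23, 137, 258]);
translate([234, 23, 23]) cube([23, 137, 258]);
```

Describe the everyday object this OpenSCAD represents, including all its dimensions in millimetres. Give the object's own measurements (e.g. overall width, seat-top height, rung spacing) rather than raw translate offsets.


An open-topped rectangular box: outside dimensions 257×183×281 mm, with a uniform wall and base thickness of 23 mm. The base is a full 257×183 slab on the floor; four walls sit on top of the base. The front and back walls (the −y and +y sides) span the full width; the two side walls fit between them.


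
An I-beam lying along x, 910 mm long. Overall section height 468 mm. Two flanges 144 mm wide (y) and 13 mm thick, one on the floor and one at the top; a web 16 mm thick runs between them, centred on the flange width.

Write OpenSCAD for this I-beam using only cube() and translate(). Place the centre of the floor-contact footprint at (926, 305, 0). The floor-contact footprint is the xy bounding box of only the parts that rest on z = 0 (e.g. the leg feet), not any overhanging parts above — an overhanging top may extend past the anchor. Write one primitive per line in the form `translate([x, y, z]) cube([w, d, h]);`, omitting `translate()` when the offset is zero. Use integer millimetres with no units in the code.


translate([471, 233, 0]) cube([910, 144, 13]);
translate([471, 297, 13]) cube([910, 16, 442]);
translate([471, 233, 455]) cube([910, 144, 13]);


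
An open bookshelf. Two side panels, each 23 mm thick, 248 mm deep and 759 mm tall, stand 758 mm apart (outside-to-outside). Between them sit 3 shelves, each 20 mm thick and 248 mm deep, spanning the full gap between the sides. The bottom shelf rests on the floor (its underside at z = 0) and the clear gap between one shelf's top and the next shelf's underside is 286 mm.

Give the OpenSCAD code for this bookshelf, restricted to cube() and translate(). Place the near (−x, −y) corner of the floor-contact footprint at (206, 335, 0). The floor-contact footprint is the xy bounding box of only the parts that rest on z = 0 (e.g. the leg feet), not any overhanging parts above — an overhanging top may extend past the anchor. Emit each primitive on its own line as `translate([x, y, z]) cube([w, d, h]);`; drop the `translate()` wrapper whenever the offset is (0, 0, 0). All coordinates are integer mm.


translate([206, 335, 0]) cube([23, 248, 759]);
translate([941, 335, 0]) cube([23, 248, 759]);
translate([229, 335, 0]) cube([712, 248, 20]);
translate([229, 335, 306]) cube([712, 248, 20]);
translate([229, 335, 612]) cube([712, 248, 20]);


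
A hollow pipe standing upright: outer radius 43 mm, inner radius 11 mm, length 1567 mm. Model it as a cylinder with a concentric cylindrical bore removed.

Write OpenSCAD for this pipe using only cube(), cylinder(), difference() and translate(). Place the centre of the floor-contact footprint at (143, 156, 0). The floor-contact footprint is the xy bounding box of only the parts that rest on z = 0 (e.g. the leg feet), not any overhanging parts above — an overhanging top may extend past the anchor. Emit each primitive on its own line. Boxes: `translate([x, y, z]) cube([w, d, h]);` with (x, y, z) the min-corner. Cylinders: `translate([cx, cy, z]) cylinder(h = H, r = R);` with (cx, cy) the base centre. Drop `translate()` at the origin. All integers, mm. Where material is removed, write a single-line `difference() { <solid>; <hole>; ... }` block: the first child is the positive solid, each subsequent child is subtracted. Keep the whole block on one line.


difference() { translate([143, 156, 0]) cylinder(h = 1567, r = 43); translate([143, 156, 0]) cylinder(h = 1567, r = 11); }


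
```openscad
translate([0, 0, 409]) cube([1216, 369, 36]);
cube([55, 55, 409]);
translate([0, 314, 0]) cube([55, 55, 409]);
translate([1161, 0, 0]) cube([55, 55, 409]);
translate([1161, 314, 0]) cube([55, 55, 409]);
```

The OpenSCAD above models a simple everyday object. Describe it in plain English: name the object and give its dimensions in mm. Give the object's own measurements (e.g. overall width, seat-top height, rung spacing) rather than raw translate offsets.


A bench: a 1216×369 mm seat slab, 36 mm thick, top at z = 445 mm, on four 55×55 mm square legs flush with the seat corners and standing on z = 0.


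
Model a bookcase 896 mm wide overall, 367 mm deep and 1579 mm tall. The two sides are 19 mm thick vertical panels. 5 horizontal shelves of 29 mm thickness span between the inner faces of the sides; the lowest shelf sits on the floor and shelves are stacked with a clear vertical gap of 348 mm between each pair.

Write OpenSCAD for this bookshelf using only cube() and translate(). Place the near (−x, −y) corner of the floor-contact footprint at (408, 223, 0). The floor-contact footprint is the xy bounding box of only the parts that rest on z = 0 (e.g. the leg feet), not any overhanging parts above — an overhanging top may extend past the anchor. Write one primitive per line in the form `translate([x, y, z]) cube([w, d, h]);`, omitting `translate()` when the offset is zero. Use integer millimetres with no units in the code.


translate([408, 223, 0]) cube([19, 367, 1579]);
translate([1285, 223, 0]) cube([19, 367, 1579]);
translate([427, 223, 0]) cube([858, 367, 29]);
translate([427, 223, 377]) cube([858, 367, 29]);
translate([427, 223, 754]) cube([858, 367, 29]);
translate([427, 223, 1131]) cube([858, 367, 29]);
translate([427, 223, 1508]) cube([858, 367, 29]);


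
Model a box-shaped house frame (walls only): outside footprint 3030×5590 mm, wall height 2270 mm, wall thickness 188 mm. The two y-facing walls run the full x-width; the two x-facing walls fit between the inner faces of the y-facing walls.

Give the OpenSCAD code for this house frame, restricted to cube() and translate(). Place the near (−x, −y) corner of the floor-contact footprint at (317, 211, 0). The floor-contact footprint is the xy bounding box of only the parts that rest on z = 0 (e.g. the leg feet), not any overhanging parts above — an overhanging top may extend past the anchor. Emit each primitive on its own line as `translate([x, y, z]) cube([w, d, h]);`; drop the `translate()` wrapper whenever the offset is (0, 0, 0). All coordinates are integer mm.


translate([317, 211, 0]) cube([3030, 188, 2270]);
translate([317, 5613, 0]) cube([3030, 188, 2270]);
translate([317, 399, 0]) cube([188, 5214, 2270]);
translate([3159, 399, 0]) cube([188, 5214, 2270]);


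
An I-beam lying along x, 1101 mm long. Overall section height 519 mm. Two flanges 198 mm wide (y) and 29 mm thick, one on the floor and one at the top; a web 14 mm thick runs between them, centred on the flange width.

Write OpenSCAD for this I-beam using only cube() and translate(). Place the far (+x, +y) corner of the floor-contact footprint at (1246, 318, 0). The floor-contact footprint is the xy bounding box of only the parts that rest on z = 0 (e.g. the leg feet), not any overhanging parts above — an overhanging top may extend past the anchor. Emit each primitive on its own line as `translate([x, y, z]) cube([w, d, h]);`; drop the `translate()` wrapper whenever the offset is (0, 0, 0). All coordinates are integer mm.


translate([145, 120, 0]) cube([1101, 198, 29]);
translate([145, 212, 29]) cube([1101, 14, 461]);
translate([145, 120, 490]) cube([1101, 198, 29]);


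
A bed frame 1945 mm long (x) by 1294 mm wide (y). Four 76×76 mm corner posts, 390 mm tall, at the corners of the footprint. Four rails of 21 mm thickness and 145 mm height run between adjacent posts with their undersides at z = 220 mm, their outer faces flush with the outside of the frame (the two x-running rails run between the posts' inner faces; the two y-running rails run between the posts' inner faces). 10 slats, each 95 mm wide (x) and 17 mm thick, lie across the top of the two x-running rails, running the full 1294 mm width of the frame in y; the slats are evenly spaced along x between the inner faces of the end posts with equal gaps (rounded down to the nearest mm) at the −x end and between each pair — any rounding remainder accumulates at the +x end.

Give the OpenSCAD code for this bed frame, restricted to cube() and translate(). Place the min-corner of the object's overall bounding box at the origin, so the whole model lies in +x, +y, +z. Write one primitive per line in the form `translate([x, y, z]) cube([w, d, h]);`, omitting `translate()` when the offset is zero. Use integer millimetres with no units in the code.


cube([76, 76, 390]);
translate([0, 1218, 0]) cube([76, 76, 390]);
translate([1869, 0, 0]) cube([76, 76, 390]);
translate([1869, 1218, 0]) cube([76, 76, 390]);
translate([76, 0, 220]) cube([1793, 21, 145]);
translate([76, 1273, 220]) cube([1793, 21, 145]);
translate([0, 76, 220]) cube([21, 1142, 145]);
translate([1924, 76, 220]) cube([21, 1142, 145]);
translate([152, 0, 365]) cube([95, 1294, 17]);
translate([323, 0, 365]) cube([95, 1294, 17]);
translate([494, 0, 365]) cube([95, 1294, 17]);
translate([665, 0, 365]) cube([95, 1294, 17]);
translate([836, 0, 365]) cube([95, 1294, 17]);
translate([1007, 0, 365]) cube([95, 1294, 17]);
translate([1178, 0, 365]) cube([95, 1294, 17]);
translate([1349, 0, 365]) cube([95, 1294, 17]);
translate([1520, 0, 365]) cube([95, 1294, 17]);
translate([1691, 0, 365]) cube([95, 1294, 17]);


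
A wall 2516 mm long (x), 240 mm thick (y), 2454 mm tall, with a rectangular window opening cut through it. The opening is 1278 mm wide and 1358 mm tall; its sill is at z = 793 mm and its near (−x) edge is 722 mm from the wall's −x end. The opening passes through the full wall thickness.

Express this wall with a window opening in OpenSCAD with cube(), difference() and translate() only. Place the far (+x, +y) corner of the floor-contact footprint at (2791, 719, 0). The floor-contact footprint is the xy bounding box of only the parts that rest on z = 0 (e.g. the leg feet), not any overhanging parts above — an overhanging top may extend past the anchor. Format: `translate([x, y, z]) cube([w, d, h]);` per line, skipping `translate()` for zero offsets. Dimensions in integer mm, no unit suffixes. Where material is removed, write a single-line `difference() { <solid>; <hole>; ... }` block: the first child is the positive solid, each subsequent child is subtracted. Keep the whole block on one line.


difference() { translate([275, 479, 0]) cube([2516, 240, 2454]); translate([997, 479, 793]) cube([1278, 240, 1358]); }


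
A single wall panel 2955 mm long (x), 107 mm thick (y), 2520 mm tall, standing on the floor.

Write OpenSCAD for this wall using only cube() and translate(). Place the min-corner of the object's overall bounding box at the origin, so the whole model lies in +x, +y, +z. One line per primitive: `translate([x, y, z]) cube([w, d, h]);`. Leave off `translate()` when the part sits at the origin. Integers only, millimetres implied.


cube([2955, 107, 2520]);


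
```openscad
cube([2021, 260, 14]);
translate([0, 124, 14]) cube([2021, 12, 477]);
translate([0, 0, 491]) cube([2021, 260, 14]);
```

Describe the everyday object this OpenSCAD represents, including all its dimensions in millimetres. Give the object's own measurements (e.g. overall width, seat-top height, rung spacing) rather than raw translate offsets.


An I-beam lying along x, 2021 mm long. Overall section height 505 mm. Two flanges 260 mm wide (y) and 14 mm thick, one on the floor and one at the top; a web 12 mm thick runs between them, centred on the flange width.


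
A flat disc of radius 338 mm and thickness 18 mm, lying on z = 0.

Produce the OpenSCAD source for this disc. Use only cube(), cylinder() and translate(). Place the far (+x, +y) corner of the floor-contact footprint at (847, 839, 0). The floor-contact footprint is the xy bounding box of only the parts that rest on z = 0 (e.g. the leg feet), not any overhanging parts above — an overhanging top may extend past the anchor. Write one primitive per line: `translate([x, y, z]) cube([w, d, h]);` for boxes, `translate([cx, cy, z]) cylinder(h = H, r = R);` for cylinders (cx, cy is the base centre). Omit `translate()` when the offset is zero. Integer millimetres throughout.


translate([509, 501, 0]) cylinder(h = 18, r = 338);


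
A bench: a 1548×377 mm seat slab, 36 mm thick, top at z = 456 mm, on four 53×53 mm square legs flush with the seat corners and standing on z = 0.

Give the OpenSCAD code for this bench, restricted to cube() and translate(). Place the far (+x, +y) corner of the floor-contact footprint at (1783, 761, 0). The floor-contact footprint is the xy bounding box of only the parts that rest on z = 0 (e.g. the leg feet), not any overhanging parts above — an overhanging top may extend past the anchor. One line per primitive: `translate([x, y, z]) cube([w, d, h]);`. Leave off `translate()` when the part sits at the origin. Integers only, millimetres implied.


translate([235, 384, 420]) cube([1548, 377, 36]);
translate([235, 384, 0]) cube([53, 53, 420]);
translate([235, 708, 0]) cube([53, 53, 420]);
translate([1730, 384, 0]) cube([53, 53, 420]);
translate([1730, 708, 0]) cube([53, 53, 420]);


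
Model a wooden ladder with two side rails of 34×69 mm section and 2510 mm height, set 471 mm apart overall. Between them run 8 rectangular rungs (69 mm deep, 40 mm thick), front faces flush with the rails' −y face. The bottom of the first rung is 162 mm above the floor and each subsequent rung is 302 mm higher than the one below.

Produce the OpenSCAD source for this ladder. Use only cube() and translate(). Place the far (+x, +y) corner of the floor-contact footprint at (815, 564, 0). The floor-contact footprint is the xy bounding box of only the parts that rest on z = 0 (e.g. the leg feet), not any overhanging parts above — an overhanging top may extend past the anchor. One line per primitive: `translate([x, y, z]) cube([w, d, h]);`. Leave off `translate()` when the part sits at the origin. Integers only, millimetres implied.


translate([344, 495, 0]) cube([34, 69, 2510]);
translate([781, 495, 0]) cube([34, 69, 2510]);
translate([378, 495, 162]) cube([403, 69, 40]);
translate([378, 495, 464]) cube([403, 69, 40]);
translate([378, 495, 766]) cube([403, 69, 40]);
translate([378, 495, 1068]) cube([403, 69, 40]);
translate([378, 495, 1370]) cube([403, 69, 40]);
translate([378, 495, 1672]) cube([403, 69, 40]);
translate([378, 495, 1974]) cube([403, 69, 40]);
translate([378, 495, 2276]) cube([403, 69, 40]);


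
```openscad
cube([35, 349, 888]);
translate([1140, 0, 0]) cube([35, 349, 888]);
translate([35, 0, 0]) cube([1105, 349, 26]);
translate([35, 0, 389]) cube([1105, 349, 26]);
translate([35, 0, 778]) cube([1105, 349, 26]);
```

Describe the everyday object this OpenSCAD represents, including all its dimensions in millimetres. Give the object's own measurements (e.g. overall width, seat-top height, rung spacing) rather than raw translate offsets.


An open bookshelf. Two side panels, each 35 mm thick, 349 mm deep and 888 mm tall, stand 1175 mm apart (outside-to-outside). Between them sit 3 shelves, each 26 mm thick and 349 mm deep, spanning the full gap between the sides. The bottom shelf rests on the floor (its underside at z = 0) and the clear gap between one shelf's top and the next shelf's underside is 363 mm.
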